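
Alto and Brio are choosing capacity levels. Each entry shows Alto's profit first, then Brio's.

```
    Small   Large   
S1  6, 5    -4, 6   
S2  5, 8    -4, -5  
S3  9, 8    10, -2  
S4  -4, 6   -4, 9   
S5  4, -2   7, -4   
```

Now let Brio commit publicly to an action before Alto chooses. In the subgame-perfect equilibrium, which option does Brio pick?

Backward induction with Brio moving first.
- Small → Alto plays S3 (best of 6, 5, 9, -4, 4); Brio gets 8.
- Large → Alto plays S3 (best of -4, -4, 10, -4, 7); Brio gets -2.
Maximizing over 8, -2, Brio chooses Small. Subgame-perfect outcome: (S3, Small) with payoffs (9, 8).

Small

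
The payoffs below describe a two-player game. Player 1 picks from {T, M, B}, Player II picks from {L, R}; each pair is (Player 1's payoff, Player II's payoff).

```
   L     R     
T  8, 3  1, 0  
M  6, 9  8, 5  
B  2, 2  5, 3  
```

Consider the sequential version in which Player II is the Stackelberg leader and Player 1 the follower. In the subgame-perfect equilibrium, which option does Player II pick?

R

Solve by backward induction (Player II leads).
- L: Player 1 compares 8, 6, 2 and picks T; Player II would get 3.
- R: Player 1 compares 1, 8, 5 and picks M; Player II would get 5.
Player II's induced payoffs are 3, 5, so Player II commits to R. Subgame-perfect outcome: (M, R) with payoffs (8, 5).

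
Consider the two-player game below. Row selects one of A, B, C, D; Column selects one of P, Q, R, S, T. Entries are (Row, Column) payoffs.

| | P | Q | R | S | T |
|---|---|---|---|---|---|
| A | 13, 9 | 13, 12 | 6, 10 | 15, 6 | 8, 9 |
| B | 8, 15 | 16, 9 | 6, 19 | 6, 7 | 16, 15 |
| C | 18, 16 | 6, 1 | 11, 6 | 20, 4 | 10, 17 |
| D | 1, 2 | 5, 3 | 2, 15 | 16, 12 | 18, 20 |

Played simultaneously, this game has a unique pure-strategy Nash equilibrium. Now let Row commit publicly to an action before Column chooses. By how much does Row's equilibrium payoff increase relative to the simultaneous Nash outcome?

0

Backward induction with Row moving first.
- A: BR = Q, leader payoff 13.
- B: BR = R, leader payoff 6.
- C: BR = T, leader payoff 10.
- D: BR = T, leader payoff 18.
Row's induced payoffs are 13, 6, 10, 18, so Row commits to D. Subgame-perfect outcome: (D, T) with payoffs (18, 20).
Under simultaneous play:
Row's best replies: P→C; Q→B; R→C; S→C; T→D.
Column's best replies: A→Q; B→R; C→T; D→T.
The unique mutual best reply is (D, T), giving (18, 20).
Row's commitment gain: 18 − 18 = 0.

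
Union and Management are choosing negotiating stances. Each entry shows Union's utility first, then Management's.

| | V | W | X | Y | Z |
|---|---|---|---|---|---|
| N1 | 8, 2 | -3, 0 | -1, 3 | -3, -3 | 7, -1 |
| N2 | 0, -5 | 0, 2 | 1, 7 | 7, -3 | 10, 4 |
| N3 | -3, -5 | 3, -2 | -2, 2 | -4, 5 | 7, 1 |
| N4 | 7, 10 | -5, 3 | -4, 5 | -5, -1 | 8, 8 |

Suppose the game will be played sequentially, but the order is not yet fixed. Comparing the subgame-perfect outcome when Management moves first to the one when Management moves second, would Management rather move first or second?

second

If Union leads: Management's best replies are N1→X, N2→X, N3→Y, N4→V; Union's induced payoffs -1, 1, -4, 7; outcome (N4, V), payoffs (7, 10).
If Management leads: Union's best replies are V→N1, W→N3, X→N2, Y→N2, Z→N2; Management's induced payoffs 2, -2, 7, -3, 4; outcome (N2, X), payoffs (1, 7).
Management gets 7 moving first and 10 moving second, so Management prefers to move second.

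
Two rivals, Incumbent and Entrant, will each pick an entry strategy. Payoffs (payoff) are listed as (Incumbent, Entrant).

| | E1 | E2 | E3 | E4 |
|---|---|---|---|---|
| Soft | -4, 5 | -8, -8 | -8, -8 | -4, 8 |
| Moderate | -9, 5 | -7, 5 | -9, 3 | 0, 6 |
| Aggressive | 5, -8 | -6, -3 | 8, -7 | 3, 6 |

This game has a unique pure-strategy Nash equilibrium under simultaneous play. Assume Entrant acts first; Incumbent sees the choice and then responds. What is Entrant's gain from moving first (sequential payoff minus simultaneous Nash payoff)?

0

Solve by backward induction (Entrant leads).
- E1: Incumbent compares -4, -9, 5 and picks Aggressive; Entrant would get -8.
- E2: Incumbent compares -8, -7, -6 and picks Aggressive; Entrant would get -3.
- E3: Incumbent compares -8, -9, 8 and picks Aggressive; Entrant would get -7.
- E4: Incumbent compares -4, 0, 3 and picks Aggressive; Entrant would get 6.
Entrant's induced payoffs are -8, -3, -7, 6, so Entrant commits to E4. Subgame-perfect outcome: (Aggressive, E4) with payoffs (3, 6).
For the simultaneous game, intersect best replies.
Incumbent's best replies: E1→Aggressive; E2→Aggressive; E3→Aggressive; E4→Aggressive.
Entrant's best replies: Soft→E4; Moderate→E4; Aggressive→E4.
Only (Aggressive, E4) has each player best-responding; Nash payoffs (3, 6).
Entrant's commitment gain: 6 − 6 = 0.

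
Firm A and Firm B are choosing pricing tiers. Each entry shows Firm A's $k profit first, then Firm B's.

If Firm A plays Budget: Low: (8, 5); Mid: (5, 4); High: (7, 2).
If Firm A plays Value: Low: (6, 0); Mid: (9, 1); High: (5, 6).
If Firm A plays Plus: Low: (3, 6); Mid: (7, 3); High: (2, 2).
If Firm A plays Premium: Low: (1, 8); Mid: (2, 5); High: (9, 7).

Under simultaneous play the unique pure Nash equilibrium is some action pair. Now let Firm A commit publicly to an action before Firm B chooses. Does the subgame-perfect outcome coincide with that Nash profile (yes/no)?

yes

Backward induction with Firm A moving first.
- Budget → Firm B plays Low (best of 5, 4, 2); Firm A gets 8.
- Value → Firm B plays High (best of 0, 1, 6); Firm A gets 5.
- Plus → Firm B plays Low (best of 6, 3, 2); Firm A gets 3.
- Premium → Firm B plays Low (best of 8, 5, 7); Firm A gets 1.
Firm A's induced payoffs are 8, 5, 3, 1, so Firm A commits to Budget. Subgame-perfect outcome: (Budget, Low) with payoffs (8, 5).
Now find the simultaneous Nash equilibrium.
Firm A's best replies: Low→Budget; Mid→Value; High→Premium.
Firm B's best replies: Budget→Low; Value→High; Plus→Low; Premium→Low.
The unique mutual best reply is (Budget, Low), giving (8, 5).
Sequential outcome (Budget, Low) coincides with the Nash profile (Budget, Low).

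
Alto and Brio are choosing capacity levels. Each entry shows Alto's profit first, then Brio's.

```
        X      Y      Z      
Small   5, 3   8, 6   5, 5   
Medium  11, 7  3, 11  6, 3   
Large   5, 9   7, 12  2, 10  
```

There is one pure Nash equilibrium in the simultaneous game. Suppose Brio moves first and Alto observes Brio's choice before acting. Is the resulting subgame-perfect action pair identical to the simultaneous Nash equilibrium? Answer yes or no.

Work backward from Alto's decision.
- X → Alto plays Medium (best of 5, 11, 5); Brio gets 7.
- Y → Alto plays Small (best of 8, 3, 7); Brio gets 6.
- Z → Alto plays Medium (best of 5, 6, 2); Brio gets 3.
Brio's induced payoffs are 7, 6, 3, so Brio commits to X. Subgame-perfect outcome: (Medium, X) with payoffs (11, 7).
Now find the simultaneous Nash equilibrium.
Alto's best replies: X→Medium; Y→Small; Z→Medium.
Brio's best replies: Small→Y; Medium→Y; Large→Y.
Only (Small, Y) has each player best-responding; Nash payoffs (8, 6).
Sequential outcome (Medium, X) differs from the Nash profile (Small, Y).

no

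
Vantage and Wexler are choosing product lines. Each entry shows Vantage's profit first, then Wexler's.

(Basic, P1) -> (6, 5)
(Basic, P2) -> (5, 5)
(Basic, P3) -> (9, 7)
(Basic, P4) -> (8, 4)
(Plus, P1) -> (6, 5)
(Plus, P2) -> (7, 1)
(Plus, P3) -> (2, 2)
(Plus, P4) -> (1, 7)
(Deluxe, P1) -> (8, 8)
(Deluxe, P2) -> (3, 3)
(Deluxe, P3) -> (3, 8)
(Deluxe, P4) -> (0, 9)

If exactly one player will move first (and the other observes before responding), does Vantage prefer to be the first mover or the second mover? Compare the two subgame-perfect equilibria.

first

If Vantage leads: Wexler's best replies are Basic→P3, Plus→P4, Deluxe→P4; Vantage's induced payoffs 9, 1, 0; outcome (Basic, P3), payoffs (9, 7).
If Wexler leads: Vantage's best replies are P1→Deluxe, P2→Plus, P3→Basic, P4→Basic; Wexler's induced payoffs 8, 1, 7, 4; outcome (Deluxe, P1), payoffs (8, 8).
Vantage gets 9 moving first and 8 moving second, so Vantage prefers to move first.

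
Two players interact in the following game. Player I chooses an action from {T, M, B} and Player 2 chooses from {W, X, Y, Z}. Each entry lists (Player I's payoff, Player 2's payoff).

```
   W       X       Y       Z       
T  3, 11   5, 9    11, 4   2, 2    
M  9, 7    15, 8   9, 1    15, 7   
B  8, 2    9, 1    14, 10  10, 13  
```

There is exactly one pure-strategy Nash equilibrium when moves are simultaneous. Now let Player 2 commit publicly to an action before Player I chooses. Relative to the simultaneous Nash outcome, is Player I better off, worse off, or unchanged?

Player I best-responds to each possible Player 2 move:
- W → Player I plays M (best of 3, 9, 8); Player 2 gets 7.
- X → Player I plays M (best of 5, 15, 9); Player 2 gets 8.
- Y → Player I plays B (best of 11, 9, 14); Player 2 gets 10.
- Z → Player I plays M (best of 2, 15, 10); Player 2 gets 7.
Maximizing over 7, 8, 10, 7, Player 2 chooses Y. Subgame-perfect outcome: (B, Y) with payoffs (14, 10).
For the simultaneous game, intersect best replies.
Player I's best replies: W→M; X→M; Y→B; Z→M.
Player 2's best replies: T→W; M→X; B→Z.
Only (M, X) has each player best-responding; Nash payoffs (15, 8).
Player I earns 14 sequentially versus 15 at the Nash outcome: worse off.

worse off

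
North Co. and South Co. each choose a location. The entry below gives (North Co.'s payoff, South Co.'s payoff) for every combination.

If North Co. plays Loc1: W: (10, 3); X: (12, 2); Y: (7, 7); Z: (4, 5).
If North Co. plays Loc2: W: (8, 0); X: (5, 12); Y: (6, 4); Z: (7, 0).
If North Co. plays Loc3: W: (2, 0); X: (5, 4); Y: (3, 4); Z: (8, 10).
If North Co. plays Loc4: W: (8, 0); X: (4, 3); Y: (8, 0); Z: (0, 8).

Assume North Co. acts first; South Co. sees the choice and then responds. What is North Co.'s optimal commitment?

Loc3

Work backward from South Co.'s decision.
- Loc1 → South Co. plays Y (best of 3, 2, 7, 5); North Co. gets 7.
- Loc2 → South Co. plays X (best of 0, 12, 4, 0); North Co. gets 5.
- Loc3 → South Co. plays Z (best of 0, 4, 4, 10); North Co. gets 8.
- Loc4 → South Co. plays Z (best of 0, 3, 0, 8); North Co. gets 0.
Maximizing over 7, 5, 8, 0, North Co. chooses Loc3. Subgame-perfect outcome: (Loc3, Z) with payoffs (8, 10).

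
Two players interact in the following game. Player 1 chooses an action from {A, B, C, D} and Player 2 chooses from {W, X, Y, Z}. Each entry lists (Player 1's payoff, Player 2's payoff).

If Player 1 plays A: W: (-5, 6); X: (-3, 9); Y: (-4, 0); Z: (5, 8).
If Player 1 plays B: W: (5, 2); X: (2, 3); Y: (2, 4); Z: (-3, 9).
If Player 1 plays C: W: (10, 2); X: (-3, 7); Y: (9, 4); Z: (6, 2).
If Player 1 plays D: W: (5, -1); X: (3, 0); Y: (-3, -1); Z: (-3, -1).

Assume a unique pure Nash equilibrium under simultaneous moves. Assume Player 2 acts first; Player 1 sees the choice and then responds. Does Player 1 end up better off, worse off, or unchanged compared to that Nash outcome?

Player 1 best-responds to each possible Player 2 move:
- W: BR = C, leader payoff 2.
- X: BR = D, leader payoff 0.
- Y: BR = C, leader payoff 4.
- Z: BR = C, leader payoff 2.
Among 2, 0, 4, 2, the best is 4 at Y. Subgame-perfect outcome: (C, Y) with payoffs (9, 4).
Under simultaneous play:
Player 1's best replies: W→C; X→D; Y→C; Z→C.
Player 2's best replies: A→X; B→Z; C→X; D→X.
The unique mutual best reply is (D, X), giving (3, 0).
Player 1 earns 9 sequentially versus 3 at the Nash outcome: better off.

better off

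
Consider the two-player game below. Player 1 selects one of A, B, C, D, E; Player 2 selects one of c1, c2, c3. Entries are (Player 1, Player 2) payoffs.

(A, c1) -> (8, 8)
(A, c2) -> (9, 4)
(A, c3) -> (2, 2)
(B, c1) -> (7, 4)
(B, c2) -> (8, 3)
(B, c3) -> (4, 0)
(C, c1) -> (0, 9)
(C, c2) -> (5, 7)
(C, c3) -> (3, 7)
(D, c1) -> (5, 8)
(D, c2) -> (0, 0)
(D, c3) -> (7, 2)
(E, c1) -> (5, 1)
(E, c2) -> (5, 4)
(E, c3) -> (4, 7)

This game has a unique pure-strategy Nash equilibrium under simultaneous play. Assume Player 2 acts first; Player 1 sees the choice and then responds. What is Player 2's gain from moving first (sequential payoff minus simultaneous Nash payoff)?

0

Backward induction with Player 2 moving first.
- c1: Player 1 compares 8, 7, 0, 5, 5 and picks A; Player 2 would get 8.
- c2: Player 1 compares 9, 8, 5, 0, 5 and picks A; Player 2 would get 4.
- c3: Player 1 compares 2, 4, 3, 7, 4 and picks D; Player 2 would get 2.
Player 2's induced payoffs are 8, 4, 2, so Player 2 commits to c1. Subgame-perfect outcome: (A, c1) with payoffs (8, 8).
For the simultaneous game, intersect best replies.
Player 1's best replies: c1→A; c2→A; c3→D.
Player 2's best replies: A→c1; B→c1; C→c1; D→c1; E→c3.
The unique mutual best reply is (A, c1), giving (8, 8).
Player 2's commitment gain: 8 − 8 = 0.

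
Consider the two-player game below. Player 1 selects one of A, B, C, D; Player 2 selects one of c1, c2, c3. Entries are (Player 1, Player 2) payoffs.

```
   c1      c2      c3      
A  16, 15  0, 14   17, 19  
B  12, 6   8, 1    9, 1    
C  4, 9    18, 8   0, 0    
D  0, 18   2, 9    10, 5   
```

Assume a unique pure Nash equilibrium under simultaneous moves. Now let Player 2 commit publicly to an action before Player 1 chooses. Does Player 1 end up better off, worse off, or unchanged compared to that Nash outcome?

unchanged

Solve by backward induction (Player 2 leads).
- c1: Player 1 compares 16, 12, 4, 0 and picks A; Player 2 would get 15.
- c2: Player 1 compares 0, 8, 18, 2 and picks C; Player 2 would get 8.
- c3: Player 1 compares 17, 9, 0, 10 and picks A; Player 2 would get 19.
Maximizing over 15, 8, 19, Player 2 chooses c3. Subgame-perfect outcome: (A, c3) with payoffs (17, 19).
Now find the simultaneous Nash equilibrium.
Player 1's best replies: c1→A; c2→C; c3→A.
Player 2's best replies: A→c3; B→c1; C→c1; D→c1.
The unique mutual best reply is (A, c3), giving (17, 19).
Player 1 earns 17 sequentially versus 17 at the Nash outcome: unchanged.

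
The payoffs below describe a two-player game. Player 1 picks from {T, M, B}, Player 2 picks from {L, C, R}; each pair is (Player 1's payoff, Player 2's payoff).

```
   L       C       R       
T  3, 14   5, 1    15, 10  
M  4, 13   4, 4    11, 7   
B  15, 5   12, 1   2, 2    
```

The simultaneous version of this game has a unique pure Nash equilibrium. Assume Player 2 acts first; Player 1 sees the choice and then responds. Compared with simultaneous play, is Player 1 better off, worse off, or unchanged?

unchanged

Player 1 best-responds to each possible Player 2 move:
- L: Player 1 compares 3, 4, 15 and picks B; Player 2 would get 5.
- C: Player 1 compares 5, 4, 12 and picks B; Player 2 would get 1.
- R: Player 1 compares 15, 11, 2 and picks T; Player 2 would get 10.
Among 5, 1, 10, the best is 10 at R. Subgame-perfect outcome: (T, R) with payoffs (15, 10).
Now find the simultaneous Nash equilibrium.
Player 1's best replies: L→B; C→B; R→T.
Player 2's best replies: T→L; M→L; B→L.
The unique mutual best reply is (B, L), giving (15, 5).
Player 1 earns 15 sequentially versus 15 at the Nash outcome: unchanged.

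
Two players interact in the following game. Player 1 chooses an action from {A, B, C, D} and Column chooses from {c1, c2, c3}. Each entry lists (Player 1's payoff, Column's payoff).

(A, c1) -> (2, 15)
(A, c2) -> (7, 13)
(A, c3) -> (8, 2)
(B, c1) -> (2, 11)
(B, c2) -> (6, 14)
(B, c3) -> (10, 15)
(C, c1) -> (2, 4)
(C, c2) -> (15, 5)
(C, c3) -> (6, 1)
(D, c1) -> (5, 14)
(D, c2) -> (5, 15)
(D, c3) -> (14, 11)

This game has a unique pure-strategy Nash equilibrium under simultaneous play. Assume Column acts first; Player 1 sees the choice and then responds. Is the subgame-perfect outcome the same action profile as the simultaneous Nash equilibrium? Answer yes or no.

Solve by backward induction (Column leads).
- c1: Player 1 compares 2, 2, 2, 5 and picks D; Column would get 14.
- c2: Player 1 compares 7, 6, 15, 5 and picks C; Column would get 5.
- c3: Player 1 compares 8, 10, 6, 14 and picks D; Column would get 11.
Column's induced payoffs are 14, 5, 11, so Column commits to c1. Subgame-perfect outcome: (D, c1) with payoffs (5, 14).
Under simultaneous play:
Player 1's best replies: c1→D; c2→C; c3→D.
Column's best replies: A→c1; B→c3; C→c2; D→c2.
Only (C, c2) has each player best-responding; Nash payoffs (15, 5).
Sequential outcome (D, c1) differs from the Nash profile (C, c2).

no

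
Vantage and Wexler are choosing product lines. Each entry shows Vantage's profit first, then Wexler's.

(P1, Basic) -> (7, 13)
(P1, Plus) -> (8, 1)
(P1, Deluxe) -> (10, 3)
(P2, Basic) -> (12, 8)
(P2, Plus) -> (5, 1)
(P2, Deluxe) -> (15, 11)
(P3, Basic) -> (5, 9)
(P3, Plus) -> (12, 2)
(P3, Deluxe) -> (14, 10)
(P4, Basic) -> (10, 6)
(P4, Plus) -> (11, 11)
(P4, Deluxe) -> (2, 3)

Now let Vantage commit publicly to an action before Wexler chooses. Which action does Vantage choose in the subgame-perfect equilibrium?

P2

Wexler best-responds to each possible Vantage move:
- P1 → Wexler plays Basic (best of 13, 1, 3); Vantage gets 7.
- P2 → Wexler plays Deluxe (best of 8, 1, 11); Vantage gets 15.
- P3 → Wexler plays Deluxe (best of 9, 2, 10); Vantage gets 14.
- P4 → Wexler plays Plus (best of 6, 11, 3); Vantage gets 11.
Among 7, 15, 14, 11, the best is 15 at P2. Subgame-perfect outcome: (P2, Deluxe) with payoffs (15, 11).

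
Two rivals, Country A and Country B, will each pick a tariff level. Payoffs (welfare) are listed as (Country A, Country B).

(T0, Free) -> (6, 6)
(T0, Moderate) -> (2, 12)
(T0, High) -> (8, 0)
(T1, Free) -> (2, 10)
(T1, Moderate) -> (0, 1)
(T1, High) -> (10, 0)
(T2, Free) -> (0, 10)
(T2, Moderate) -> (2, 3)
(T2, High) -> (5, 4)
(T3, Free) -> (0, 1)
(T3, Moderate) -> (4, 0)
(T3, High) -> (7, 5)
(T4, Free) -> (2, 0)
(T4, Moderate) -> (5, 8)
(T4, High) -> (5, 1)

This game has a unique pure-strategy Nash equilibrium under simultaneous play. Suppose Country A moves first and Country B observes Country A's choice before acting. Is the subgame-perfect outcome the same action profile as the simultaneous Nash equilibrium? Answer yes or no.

no

Solve by backward induction (Country A leads).
- T0: BR = Moderate, leader payoff 2.
- T1: BR = Free, leader payoff 2.
- T2: BR = Free, leader payoff 0.
- T3: BR = High, leader payoff 7.
- T4: BR = Moderate, leader payoff 5.
Among 2, 2, 0, 7, 5, the best is 7 at T3. Subgame-perfect outcome: (T3, High) with payoffs (7, 5).
For the simultaneous game, intersect best replies.
Country A's best replies: Free→T0; Moderate→T4; High→T1.
Country B's best replies: T0→Moderate; T1→Free; T2→Free; T3→High; T4→Moderate.
Only (T4, Moderate) has each player best-responding; Nash payoffs (5, 8).
Sequential outcome (T3, High) differs from the Nash profile (T4, Moderate).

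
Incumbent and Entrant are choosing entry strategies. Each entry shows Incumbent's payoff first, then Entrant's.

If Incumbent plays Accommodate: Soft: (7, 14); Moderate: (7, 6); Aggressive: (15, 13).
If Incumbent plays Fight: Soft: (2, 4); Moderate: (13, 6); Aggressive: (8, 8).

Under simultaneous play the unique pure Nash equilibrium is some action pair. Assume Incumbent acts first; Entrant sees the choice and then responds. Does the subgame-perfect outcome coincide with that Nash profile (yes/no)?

Entrant best-responds to each possible Incumbent move:
- Accommodate: BR = Soft, leader payoff 7.
- Fight: BR = Aggressive, leader payoff 8.
Maximizing over 7, 8, Incumbent chooses Fight. Subgame-perfect outcome: (Fight, Aggressive) with payoffs (8, 8).
For the simultaneous game, intersect best replies.
Incumbent's best replies: Soft→Accommodate; Moderate→Fight; Aggressive→Accommodate.
Entrant's best replies: Accommodate→Soft; Fight→Aggressive.
The unique mutual best reply is (Accommodate, Soft), giving (7, 14).
Sequential outcome (Fight, Aggressive) differs from the Nash profile (Accommodate, Soft).

no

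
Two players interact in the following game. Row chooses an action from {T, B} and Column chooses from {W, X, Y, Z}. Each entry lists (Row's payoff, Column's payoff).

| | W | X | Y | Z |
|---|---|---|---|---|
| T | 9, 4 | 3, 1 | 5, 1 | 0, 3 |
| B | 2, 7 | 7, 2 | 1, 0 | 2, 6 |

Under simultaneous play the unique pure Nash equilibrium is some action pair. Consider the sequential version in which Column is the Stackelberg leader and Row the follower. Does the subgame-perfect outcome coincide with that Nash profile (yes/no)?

Solve by backward induction (Column leads).
- W: BR = T, leader payoff 4.
- X: BR = B, leader payoff 2.
- Y: BR = T, leader payoff 1.
- Z: BR = B, leader payoff 6.
Maximizing over 4, 2, 1, 6, Column chooses Z. Subgame-perfect outcome: (B, Z) with payoffs (2, 6).
For the simultaneous game, intersect best replies.
Row's best replies: W→T; X→B; Y→T; Z→B.
Column's best replies: T→W; B→W.
The unique mutual best reply is (T, W), giving (9, 4).
Sequential outcome (B, Z) differs from the Nash profile (T, W).

no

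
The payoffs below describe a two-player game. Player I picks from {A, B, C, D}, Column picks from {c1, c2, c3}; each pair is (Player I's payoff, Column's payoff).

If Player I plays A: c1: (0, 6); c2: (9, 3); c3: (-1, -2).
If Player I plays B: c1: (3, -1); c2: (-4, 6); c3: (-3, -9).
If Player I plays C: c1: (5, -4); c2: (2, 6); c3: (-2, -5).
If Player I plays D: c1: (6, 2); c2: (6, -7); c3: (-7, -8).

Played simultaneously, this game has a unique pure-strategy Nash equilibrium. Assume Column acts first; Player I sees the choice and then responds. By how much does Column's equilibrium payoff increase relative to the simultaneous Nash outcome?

1

Solve by backward induction (Column leads).
- c1 → Player I plays D (best of 0, 3, 5, 6); Column gets 2.
- c2 → Player I plays A (best of 9, -4, 2, 6); Column gets 3.
- c3 → Player I plays A (best of -1, -3, -2, -7); Column gets -2.
Among 2, 3, -2, the best is 3 at c2. Subgame-perfect outcome: (A, c2) with payoffs (9, 3).
For the simultaneous game, intersect best replies.
Player I's best replies: c1→D; c2→A; c3→A.
Column's best replies: A→c1; B→c2; C→c2; D→c1.
The unique mutual best reply is (D, c1), giving (6, 2).
Column's commitment gain: 3 − 2 = 1.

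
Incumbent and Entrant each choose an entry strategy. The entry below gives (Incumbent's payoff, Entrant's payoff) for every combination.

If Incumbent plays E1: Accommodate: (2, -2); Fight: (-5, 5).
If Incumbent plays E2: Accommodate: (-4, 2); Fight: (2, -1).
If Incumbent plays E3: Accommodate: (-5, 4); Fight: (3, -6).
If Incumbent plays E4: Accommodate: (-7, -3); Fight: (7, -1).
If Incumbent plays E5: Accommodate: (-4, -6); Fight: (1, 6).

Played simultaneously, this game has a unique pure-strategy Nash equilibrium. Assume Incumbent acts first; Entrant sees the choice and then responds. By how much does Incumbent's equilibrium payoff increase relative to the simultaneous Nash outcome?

0

Backward induction with Incumbent moving first.
- E1 → Entrant plays Fight (best of -2, 5); Incumbent gets -5.
- E2 → Entrant plays Accommodate (best of 2, -1); Incumbent gets -4.
- E3 → Entrant plays Accommodate (best of 4, -6); Incumbent gets -5.
- E4 → Entrant plays Fight (best of -3, -1); Incumbent gets 7.
- E5 → Entrant plays Fight (best of -6, 6); Incumbent gets 1.
Maximizing over -5, -4, -5, 7, 1, Incumbent chooses E4. Subgame-perfect outcome: (E4, Fight) with payoffs (7, -1).
Now find the simultaneous Nash equilibrium.
Incumbent's best replies: Accommodate→E1; Fight→E4.
Entrant's best replies: E1→Fight; E2→Accommodate; E3→Accommodate; E4→Fight; E5→Fight.
Only (E4, Fight) has each player best-responding; Nash payoffs (7, -1).
Incumbent's commitment gain: 7 − 7 = 0.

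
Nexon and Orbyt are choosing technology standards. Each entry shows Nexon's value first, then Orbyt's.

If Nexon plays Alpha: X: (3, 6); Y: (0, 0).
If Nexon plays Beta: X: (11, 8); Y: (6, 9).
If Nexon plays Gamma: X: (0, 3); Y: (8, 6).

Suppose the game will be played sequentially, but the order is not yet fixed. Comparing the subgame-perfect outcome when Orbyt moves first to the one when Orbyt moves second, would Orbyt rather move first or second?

If Nexon leads: Orbyt's best replies are Alpha→X, Beta→Y, Gamma→Y; Nexon's induced payoffs 3, 6, 8; outcome (Gamma, Y), payoffs (8, 6).
If Orbyt leads: Nexon's best replies are X→Beta, Y→Gamma; Orbyt's induced payoffs 8, 6; outcome (Beta, X), payoffs (11, 8).
Orbyt gets 8 moving first and 6 moving second, so Orbyt prefers to move first.

first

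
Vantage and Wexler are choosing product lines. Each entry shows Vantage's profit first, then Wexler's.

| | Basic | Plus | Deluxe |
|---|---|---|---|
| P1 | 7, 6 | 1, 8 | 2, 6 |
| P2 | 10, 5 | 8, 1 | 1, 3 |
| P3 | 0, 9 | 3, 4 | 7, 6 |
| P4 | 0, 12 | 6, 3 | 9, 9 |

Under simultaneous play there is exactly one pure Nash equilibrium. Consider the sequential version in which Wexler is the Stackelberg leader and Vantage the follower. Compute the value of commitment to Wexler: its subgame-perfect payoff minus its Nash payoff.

Work backward from Vantage's decision.
- Basic → Vantage plays P2 (best of 7, 10, 0, 0); Wexler gets 5.
- Plus → Vantage plays P2 (best of 1, 8, 3, 6); Wexler gets 1.
- Deluxe → Vantage plays P4 (best of 2, 1, 7, 9); Wexler gets 9.
Among 5, 1, 9, the best is 9 at Deluxe. Subgame-perfect outcome: (P4, Deluxe) with payoffs (9, 9).
For the simultaneous game, intersect best replies.
Vantage's best replies: Basic→P2; Plus→P2; Deluxe→P4.
Wexler's best replies: P1→Plus; P2→Basic; P3→Basic; P4→Basic.
The unique mutual best reply is (P2, Basic), giving (10, 5).
Wexler's commitment gain: 9 − 5 = 4.

4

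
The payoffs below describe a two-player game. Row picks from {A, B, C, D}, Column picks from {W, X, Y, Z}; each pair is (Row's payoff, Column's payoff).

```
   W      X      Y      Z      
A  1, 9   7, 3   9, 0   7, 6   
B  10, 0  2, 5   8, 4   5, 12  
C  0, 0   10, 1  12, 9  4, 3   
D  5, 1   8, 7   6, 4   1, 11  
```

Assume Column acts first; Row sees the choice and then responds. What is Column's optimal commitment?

Y

Backward induction with Column moving first.
- W: Row compares 1, 10, 0, 5 and picks B; Column would get 0.
- X: Row compares 7, 2, 10, 8 and picks C; Column would get 1.
- Y: Row compares 9, 8, 12, 6 and picks C; Column would get 9.
- Z: Row compares 7, 5, 4, 1 and picks A; Column would get 6.
Column's induced payoffs are 0, 1, 9, 6, so Column commits to Y. Subgame-perfect outcome: (C, Y) with payoffs (12, 9).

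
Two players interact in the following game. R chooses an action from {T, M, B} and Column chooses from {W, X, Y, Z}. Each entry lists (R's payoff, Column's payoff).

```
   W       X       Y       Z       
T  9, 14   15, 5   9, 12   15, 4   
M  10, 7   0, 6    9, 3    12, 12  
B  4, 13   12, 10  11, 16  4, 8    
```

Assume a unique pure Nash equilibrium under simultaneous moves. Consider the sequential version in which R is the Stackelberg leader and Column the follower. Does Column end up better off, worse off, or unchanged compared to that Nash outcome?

worse off

Solve by backward induction (R leads).
- T: BR = W, leader payoff 9.
- M: BR = Z, leader payoff 12.
- B: BR = Y, leader payoff 11.
R's induced payoffs are 9, 12, 11, so R commits to M. Subgame-perfect outcome: (M, Z) with payoffs (12, 12).
Under simultaneous play:
R's best replies: W→M; X→T; Y→B; Z→T.
Column's best replies: T→W; M→Z; B→Y.
The unique mutual best reply is (B, Y), giving (11, 16).
Column earns 12 sequentially versus 16 at the Nash outcome: worse off.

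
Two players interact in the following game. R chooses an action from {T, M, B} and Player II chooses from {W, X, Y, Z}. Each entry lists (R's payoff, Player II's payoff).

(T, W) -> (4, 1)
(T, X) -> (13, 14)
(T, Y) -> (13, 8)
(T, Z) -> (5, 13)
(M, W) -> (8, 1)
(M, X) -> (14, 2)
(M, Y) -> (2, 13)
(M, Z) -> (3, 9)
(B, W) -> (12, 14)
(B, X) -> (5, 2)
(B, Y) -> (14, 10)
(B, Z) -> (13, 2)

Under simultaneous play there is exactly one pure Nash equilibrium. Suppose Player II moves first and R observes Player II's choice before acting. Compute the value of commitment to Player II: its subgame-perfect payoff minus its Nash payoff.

R best-responds to each possible Player II move:
- W → R plays B (best of 4, 8, 12); Player II gets 14.
- X → R plays M (best of 13, 14, 5); Player II gets 2.
- Y → R plays B (best of 13, 2, 14); Player II gets 10.
- Z → R plays B (best of 5, 3, 13); Player II gets 2.
Among 14, 2, 10, 2, the best is 14 at W. Subgame-perfect outcome: (B, W) with payoffs (12, 14).
Under simultaneous play:
R's best replies: W→B; X→M; Y→B; Z→B.
Player II's best replies: T→X; M→Y; B→W.
The unique mutual best reply is (B, W), giving (12, 14).
Player II's commitment gain: 14 − 14 = 0.

0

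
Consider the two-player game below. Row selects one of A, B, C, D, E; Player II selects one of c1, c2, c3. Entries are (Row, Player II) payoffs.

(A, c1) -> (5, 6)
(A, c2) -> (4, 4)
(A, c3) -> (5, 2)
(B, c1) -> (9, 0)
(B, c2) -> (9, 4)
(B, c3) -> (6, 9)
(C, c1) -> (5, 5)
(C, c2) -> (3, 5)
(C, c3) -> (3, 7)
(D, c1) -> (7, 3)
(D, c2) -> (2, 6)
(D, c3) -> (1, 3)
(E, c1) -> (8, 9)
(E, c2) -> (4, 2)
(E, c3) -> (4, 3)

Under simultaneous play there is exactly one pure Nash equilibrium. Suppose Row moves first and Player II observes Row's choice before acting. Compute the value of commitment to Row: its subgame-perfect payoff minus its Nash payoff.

2

Solve by backward induction (Row leads).
- A: BR = c1, leader payoff 5.
- B: BR = c3, leader payoff 6.
- C: BR = c3, leader payoff 3.
- D: BR = c2, leader payoff 2.
- E: BR = c1, leader payoff 8.
Among 5, 6, 3, 2, 8, the best is 8 at E. Subgame-perfect outcome: (E, c1) with payoffs (8, 9).
Under simultaneous play:
Row's best replies: c1→B; c2→B; c3→B.
Player II's best replies: A→c1; B→c3; C→c3; D→c2; E→c1.
Only (B, c3) has each player best-responding; Nash payoffs (6, 9).
Row's commitment gain: 8 − 6 = 2.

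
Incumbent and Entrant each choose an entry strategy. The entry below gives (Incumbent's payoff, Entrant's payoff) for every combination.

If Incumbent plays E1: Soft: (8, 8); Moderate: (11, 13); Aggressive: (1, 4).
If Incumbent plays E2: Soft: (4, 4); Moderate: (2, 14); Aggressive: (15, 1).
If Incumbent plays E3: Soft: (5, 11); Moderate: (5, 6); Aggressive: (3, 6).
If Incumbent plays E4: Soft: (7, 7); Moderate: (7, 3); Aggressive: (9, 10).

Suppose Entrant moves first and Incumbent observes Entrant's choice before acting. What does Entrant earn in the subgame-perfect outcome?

13

Backward induction with Entrant moving first.
- Soft: Incumbent compares 8, 4, 5, 7 and picks E1; Entrant would get 8.
- Moderate: Incumbent compares 11, 2, 5, 7 and picks E1; Entrant would get 13.
- Aggressive: Incumbent compares 1, 15, 3, 9 and picks E2; Entrant would get 1.
Maximizing over 8, 13, 1, Entrant chooses Moderate. Subgame-perfect outcome: (E1, Moderate) with payoffs (11, 13).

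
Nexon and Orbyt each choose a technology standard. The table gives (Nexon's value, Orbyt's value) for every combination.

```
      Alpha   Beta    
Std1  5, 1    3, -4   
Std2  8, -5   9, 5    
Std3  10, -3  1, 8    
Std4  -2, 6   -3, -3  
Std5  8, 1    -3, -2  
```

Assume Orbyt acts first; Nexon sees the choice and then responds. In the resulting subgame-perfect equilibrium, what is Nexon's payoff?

9

Work backward from Nexon's decision.
- Alpha: BR = Std3, leader payoff -3.
- Beta: BR = Std2, leader payoff 5.
Orbyt's induced payoffs are -3, 5, so Orbyt commits to Beta. Subgame-perfect outcome: (Std2, Beta) with payoffs (9, 5).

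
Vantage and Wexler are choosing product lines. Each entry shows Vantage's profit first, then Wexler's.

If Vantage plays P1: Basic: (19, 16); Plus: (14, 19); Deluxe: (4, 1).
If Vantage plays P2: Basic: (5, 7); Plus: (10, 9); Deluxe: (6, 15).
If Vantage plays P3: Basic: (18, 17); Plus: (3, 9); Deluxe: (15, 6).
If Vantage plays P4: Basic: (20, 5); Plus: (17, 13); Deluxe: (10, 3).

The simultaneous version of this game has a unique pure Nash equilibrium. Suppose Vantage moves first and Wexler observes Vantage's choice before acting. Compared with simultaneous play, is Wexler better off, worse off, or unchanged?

better off

Solve by backward induction (Vantage leads).
- P1: Wexler compares 16, 19, 1 and picks Plus; Vantage would get 14.
- P2: Wexler compares 7, 9, 15 and picks Deluxe; Vantage would get 6.
- P3: Wexler compares 17, 9, 6 and picks Basic; Vantage would get 18.
- P4: Wexler compares 5, 13, 3 and picks Plus; Vantage would get 17.
Among 14, 6, 18, 17, the best is 18 at P3. Subgame-perfect outcome: (P3, Basic) with payoffs (18, 17).
For the simultaneous game, intersect best replies.
Vantage's best replies: Basic→P4; Plus→P4; Deluxe→P3.
Wexler's best replies: P1→Plus; P2→Deluxe; P3→Basic; P4→Plus.
The unique mutual best reply is (P4, Plus), giving (17, 13).
Wexler earns 17 sequentially versus 13 at the Nash outcome: better off.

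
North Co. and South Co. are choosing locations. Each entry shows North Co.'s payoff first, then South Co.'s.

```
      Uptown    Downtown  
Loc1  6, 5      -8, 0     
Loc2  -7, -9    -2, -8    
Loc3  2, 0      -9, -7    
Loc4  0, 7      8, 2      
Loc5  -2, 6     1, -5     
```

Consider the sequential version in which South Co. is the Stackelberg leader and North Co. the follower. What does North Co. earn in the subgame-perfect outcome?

6

Solve by backward induction (South Co. leads).
- Uptown → North Co. plays Loc1 (best of 6, -7, 2, 0, -2); South Co. gets 5.
- Downtown → North Co. plays Loc4 (best of -8, -2, -9, 8, 1); South Co. gets 2.
South Co.'s induced payoffs are 5, 2, so South Co. commits to Uptown. Subgame-perfect outcome: (Loc1, Uptown) with payoffs (6, 5).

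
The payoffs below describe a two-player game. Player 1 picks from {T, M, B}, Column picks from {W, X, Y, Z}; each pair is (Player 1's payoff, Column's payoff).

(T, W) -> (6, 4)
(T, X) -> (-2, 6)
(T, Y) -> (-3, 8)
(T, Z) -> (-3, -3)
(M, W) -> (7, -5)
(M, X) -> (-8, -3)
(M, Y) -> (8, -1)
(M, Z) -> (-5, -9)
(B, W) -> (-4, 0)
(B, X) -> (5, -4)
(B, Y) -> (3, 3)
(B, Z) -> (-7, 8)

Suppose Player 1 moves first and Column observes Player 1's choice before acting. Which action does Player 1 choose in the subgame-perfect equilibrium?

Work backward from Column's decision.
- T → Column plays Y (best of 4, 6, 8, -3); Player 1 gets -3.
- M → Column plays Y (best of -5, -3, -1, -9); Player 1 gets 8.
- B → Column plays Z (best of 0, -4, 3, 8); Player 1 gets -7.
Among -3, 8, -7, the best is 8 at M. Subgame-perfect outcome: (M, Y) with payoffs (8, -1).

M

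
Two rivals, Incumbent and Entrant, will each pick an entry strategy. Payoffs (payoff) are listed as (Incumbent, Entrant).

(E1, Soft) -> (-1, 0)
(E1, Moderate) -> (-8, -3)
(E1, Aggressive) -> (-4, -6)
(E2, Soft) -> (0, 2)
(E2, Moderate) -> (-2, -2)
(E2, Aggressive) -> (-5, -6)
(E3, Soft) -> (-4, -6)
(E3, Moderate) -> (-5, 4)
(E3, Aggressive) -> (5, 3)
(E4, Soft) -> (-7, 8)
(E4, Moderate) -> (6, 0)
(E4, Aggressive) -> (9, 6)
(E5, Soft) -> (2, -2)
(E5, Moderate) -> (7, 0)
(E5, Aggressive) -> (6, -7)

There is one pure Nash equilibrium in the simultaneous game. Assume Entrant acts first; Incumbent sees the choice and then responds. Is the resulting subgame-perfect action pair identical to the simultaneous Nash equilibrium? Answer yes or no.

no

Solve by backward induction (Entrant leads).
- Soft: BR = E5, leader payoff -2.
- Moderate: BR = E5, leader payoff 0.
- Aggressive: BR = E4, leader payoff 6.
Among -2, 0, 6, the best is 6 at Aggressive. Subgame-perfect outcome: (E4, Aggressive) with payoffs (9, 6).
For the simultaneous game, intersect best replies.
Incumbent's best replies: Soft→E5; Moderate→E5; Aggressive→E4.
Entrant's best replies: E1→Soft; E2→Soft; E3→Moderate; E4→Soft; E5→Moderate.
Only (E5, Moderate) has each player best-responding; Nash payoffs (7, 0).
Sequential outcome (E4, Aggressive) differs from the Nash profile (E5, Moderate).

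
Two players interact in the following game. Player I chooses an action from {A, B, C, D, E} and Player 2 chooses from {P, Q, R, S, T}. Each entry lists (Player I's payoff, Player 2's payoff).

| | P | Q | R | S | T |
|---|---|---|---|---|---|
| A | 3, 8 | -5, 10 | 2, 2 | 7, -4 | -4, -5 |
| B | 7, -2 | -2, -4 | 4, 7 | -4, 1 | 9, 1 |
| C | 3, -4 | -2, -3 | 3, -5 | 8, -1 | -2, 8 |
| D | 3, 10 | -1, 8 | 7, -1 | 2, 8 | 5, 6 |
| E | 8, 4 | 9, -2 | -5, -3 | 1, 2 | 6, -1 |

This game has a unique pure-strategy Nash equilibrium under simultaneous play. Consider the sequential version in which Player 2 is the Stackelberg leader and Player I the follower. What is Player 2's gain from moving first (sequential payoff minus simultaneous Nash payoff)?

0

Work backward from Player I's decision.
- P → Player I plays E (best of 3, 7, 3, 3, 8); Player 2 gets 4.
- Q → Player I plays E (best of -5, -2, -2, -1, 9); Player 2 gets -2.
- R → Player I plays D (best of 2, 4, 3, 7, -5); Player 2 gets -1.
- S → Player I plays C (best of 7, -4, 8, 2, 1); Player 2 gets -1.
- T → Player I plays B (best of -4, 9, -2, 5, 6); Player 2 gets 1.
Among 4, -2, -1, -1, 1, the best is 4 at P. Subgame-perfect outcome: (E, P) with payoffs (8, 4).
Now find the simultaneous Nash equilibrium.
Player I's best replies: P→E; Q→E; R→D; S→C; T→B.
Player 2's best replies: A→Q; B→R; C→T; D→P; E→P.
Only (E, P) has each player best-responding; Nash payoffs (8, 4).
Player 2's commitment gain: 4 − 4 = 0.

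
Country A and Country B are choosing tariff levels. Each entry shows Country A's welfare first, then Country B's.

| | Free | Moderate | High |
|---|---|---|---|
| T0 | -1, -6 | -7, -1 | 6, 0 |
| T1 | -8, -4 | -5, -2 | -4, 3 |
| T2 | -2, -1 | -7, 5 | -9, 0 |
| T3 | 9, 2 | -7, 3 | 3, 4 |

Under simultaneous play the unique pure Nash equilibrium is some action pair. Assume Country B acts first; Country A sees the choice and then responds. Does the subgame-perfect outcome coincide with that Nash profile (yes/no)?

Backward induction with Country B moving first.
- Free: BR = T3, leader payoff 2.
- Moderate: BR = T1, leader payoff -2.
- High: BR = T0, leader payoff 0.
Among 2, -2, 0, the best is 2 at Free. Subgame-perfect outcome: (T3, Free) with payoffs (9, 2).
Now find the simultaneous Nash equilibrium.
Country A's best replies: Free→T3; Moderate→T1; High→T0.
Country B's best replies: T0→High; T1→High; T2→Moderate; T3→High.
The unique mutual best reply is (T0, High), giving (6, 0).
Sequential outcome (T3, Free) differs from the Nash profile (T0, High).

no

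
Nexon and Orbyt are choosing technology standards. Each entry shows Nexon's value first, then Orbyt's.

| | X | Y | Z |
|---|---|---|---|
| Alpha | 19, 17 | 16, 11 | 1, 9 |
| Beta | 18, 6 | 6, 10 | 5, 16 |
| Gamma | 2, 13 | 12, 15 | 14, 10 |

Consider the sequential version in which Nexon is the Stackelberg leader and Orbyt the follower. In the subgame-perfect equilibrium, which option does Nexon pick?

Work backward from Orbyt's decision.
- Alpha: BR = X, leader payoff 19.
- Beta: BR = Z, leader payoff 5.
- Gamma: BR = Y, leader payoff 12.
Nexon's induced payoffs are 19, 5, 12, so Nexon commits to Alpha. Subgame-perfect outcome: (Alpha, X) with payoffs (19, 17).

Alpha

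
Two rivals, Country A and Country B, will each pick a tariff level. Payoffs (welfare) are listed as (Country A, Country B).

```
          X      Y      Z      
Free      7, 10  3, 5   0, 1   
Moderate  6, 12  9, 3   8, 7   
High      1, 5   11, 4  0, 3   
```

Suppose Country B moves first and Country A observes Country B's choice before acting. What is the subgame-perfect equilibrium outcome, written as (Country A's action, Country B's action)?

Solve by backward induction (Country B leads).
- X: BR = Free, leader payoff 10.
- Y: BR = High, leader payoff 4.
- Z: BR = Moderate, leader payoff 7.
Among 10, 4, 7, the best is 10 at X. Subgame-perfect outcome: (Free, X) with payoffs (7, 10).

(Free, X)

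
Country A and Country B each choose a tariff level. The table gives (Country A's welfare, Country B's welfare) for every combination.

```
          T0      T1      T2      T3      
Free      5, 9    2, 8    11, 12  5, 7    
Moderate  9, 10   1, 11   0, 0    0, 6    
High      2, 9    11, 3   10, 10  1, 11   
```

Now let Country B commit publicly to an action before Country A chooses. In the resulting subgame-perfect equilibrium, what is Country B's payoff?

Work backward from Country A's decision.
- T0: Country A compares 5, 9, 2 and picks Moderate; Country B would get 10.
- T1: Country A compares 2, 1, 11 and picks High; Country B would get 3.
- T2: Country A compares 11, 0, 10 and picks Free; Country B would get 12.
- T3: Country A compares 5, 0, 1 and picks Free; Country B would get 7.
Maximizing over 10, 3, 12, 7, Country B chooses T2. Subgame-perfect outcome: (Free, T2) with payoffs (11, 12).

12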